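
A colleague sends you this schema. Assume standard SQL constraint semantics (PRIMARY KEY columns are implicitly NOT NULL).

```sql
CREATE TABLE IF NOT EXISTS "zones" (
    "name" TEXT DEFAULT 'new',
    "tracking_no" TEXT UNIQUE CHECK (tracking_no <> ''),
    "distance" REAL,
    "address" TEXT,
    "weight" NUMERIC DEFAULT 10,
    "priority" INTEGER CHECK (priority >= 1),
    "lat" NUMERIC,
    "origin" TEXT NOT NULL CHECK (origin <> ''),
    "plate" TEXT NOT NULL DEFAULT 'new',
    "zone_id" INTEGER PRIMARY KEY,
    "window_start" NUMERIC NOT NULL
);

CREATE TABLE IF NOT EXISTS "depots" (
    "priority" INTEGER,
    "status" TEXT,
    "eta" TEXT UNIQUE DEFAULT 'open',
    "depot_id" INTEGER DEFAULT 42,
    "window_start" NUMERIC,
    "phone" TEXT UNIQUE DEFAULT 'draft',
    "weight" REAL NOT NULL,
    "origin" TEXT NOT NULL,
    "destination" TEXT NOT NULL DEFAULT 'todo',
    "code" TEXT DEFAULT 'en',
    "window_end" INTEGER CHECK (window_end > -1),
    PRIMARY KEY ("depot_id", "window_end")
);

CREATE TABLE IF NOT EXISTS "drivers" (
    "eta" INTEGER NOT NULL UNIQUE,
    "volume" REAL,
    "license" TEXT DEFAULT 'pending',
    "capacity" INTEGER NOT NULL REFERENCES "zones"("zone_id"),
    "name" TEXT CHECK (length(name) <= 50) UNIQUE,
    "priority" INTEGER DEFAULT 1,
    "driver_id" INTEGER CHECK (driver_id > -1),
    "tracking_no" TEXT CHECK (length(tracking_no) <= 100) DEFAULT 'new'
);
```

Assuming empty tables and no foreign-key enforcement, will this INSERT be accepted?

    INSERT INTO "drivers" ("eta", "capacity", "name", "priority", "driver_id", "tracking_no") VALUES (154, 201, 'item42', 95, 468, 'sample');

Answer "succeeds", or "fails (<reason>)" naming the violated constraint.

NOT NULL columns: capacity is supplied; eta is supplied.
CHECK constraints: 'item42' satisfies (length(name) <= 50); 468 satisfies (driver_id > -1); 'sample' satisfies (length(tracking_no) <= 100).
No constraint is violated.

succeeds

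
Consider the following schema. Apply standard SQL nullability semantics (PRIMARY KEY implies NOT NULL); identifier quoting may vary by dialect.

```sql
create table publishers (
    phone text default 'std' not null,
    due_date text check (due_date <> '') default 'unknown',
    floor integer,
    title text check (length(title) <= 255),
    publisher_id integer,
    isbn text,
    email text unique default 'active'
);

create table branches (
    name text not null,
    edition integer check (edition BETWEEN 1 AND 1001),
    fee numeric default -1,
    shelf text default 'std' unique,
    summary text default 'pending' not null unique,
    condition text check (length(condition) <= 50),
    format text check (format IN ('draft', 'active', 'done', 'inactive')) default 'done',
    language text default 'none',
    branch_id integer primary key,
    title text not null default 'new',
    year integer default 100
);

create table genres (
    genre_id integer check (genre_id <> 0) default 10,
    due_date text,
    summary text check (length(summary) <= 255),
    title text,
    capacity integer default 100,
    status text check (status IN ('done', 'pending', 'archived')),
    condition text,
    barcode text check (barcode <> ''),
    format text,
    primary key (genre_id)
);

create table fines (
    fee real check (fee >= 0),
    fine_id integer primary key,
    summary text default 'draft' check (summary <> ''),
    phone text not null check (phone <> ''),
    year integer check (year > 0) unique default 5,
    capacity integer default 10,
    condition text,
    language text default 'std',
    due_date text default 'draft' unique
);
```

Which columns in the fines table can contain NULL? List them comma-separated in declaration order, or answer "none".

fee, summary, year, capacity, condition, language, due_date

- fee: CHECK does not forbid NULL (a CHECK constraint passes when its expression is NULL) → nullable.
- fine_id: part of the PRIMARY KEY, which implies NOT NULL → not nullable.
- summary: CHECK does not forbid NULL (a CHECK constraint passes when its expression is NULL) → nullable.
- phone: declared NOT NULL → not nullable.
- year: CHECK does not forbid NULL (a CHECK constraint passes when its expression is NULL) → nullable.
- capacity: DEFAULT only fills an omitted column; an explicit NULL is still allowed → nullable.
- condition: no NOT NULL constraint applies → nullable.
- language: DEFAULT only fills an omitted column; an explicit NULL is still allowed → nullable.
- due_date: UNIQUE does not imply NOT NULL → nullable.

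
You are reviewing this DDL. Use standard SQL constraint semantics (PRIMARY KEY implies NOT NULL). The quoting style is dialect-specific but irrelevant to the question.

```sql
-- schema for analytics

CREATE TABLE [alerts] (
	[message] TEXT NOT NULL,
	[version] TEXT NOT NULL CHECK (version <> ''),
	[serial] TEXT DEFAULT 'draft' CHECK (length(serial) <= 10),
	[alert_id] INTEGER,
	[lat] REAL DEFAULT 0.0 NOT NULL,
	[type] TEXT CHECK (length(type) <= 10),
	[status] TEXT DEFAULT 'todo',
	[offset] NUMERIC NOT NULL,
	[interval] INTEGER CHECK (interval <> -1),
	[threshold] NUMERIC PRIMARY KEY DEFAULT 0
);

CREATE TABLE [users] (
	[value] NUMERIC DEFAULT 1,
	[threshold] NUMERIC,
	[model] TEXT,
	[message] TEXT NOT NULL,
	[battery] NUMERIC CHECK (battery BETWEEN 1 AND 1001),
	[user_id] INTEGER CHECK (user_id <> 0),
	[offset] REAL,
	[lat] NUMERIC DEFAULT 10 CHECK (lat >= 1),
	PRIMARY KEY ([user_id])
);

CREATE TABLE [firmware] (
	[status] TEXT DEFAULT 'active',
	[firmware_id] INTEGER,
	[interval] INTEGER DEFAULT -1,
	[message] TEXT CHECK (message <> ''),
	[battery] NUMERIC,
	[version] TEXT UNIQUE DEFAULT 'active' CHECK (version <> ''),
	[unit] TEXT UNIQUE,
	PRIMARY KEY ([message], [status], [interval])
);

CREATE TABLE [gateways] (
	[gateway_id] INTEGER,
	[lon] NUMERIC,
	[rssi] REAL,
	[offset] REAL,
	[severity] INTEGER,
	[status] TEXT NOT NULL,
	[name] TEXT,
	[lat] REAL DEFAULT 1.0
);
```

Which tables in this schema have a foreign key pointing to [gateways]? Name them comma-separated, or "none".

No REFERENCES clause anywhere in the schema names gateways.

none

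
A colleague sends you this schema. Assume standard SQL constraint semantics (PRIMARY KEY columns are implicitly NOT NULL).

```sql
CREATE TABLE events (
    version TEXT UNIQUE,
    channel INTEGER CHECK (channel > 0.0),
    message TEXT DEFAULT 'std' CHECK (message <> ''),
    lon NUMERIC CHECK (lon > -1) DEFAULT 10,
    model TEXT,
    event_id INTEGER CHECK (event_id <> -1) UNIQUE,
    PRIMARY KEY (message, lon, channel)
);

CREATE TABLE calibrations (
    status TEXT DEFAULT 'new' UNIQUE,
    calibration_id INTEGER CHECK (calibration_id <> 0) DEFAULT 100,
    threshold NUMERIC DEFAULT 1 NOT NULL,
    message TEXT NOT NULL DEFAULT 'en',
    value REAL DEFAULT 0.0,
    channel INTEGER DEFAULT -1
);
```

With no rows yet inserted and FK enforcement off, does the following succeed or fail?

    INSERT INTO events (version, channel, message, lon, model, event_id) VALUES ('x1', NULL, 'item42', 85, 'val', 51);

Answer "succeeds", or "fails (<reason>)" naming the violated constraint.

fails (NOT NULL on channel)

channel is explicitly set to NULL, but channel is part of the PRIMARY KEY (implied NOT NULL).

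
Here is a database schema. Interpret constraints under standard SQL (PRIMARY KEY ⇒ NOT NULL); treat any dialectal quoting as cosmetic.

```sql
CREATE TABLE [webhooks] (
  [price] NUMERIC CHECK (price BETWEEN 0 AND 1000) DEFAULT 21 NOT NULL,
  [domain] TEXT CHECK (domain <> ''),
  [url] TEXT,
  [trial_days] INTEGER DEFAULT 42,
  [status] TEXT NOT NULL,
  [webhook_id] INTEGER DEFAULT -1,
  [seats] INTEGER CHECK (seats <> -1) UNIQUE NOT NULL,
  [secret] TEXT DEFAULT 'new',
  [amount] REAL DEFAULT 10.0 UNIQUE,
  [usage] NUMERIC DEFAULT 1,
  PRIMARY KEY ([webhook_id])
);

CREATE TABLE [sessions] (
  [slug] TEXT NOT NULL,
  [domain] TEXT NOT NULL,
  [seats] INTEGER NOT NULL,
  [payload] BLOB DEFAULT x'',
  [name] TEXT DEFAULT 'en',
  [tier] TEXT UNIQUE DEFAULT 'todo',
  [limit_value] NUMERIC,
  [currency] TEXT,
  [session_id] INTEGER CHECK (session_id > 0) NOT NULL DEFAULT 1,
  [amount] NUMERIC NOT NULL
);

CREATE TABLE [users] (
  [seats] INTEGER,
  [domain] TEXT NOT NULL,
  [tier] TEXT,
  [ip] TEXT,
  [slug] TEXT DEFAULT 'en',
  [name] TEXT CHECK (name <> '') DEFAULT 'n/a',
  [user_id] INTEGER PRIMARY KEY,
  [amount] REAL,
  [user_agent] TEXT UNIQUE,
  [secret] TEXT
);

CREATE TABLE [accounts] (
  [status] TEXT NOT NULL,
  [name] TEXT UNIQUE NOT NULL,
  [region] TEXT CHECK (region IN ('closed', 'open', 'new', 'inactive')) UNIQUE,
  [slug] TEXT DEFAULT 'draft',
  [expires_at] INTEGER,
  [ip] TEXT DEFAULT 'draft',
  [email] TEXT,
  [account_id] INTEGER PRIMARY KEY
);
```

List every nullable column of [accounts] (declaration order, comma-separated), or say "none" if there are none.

- status: declared NOT NULL → not nullable.
- name: declared NOT NULL → not nullable.
- region: CHECK does not forbid NULL (a CHECK constraint passes when its expression is NULL) → nullable.
- slug: DEFAULT only fills an omitted column; an explicit NULL is still allowed → nullable.
- expires_at: no NOT NULL constraint applies → nullable.
- ip: DEFAULT only fills an omitted column; an explicit NULL is still allowed → nullable.
- email: no NOT NULL constraint applies → nullable.
- account_id: part of the PRIMARY KEY, which implies NOT NULL → not nullable.

region, slug, expires_at, ip, email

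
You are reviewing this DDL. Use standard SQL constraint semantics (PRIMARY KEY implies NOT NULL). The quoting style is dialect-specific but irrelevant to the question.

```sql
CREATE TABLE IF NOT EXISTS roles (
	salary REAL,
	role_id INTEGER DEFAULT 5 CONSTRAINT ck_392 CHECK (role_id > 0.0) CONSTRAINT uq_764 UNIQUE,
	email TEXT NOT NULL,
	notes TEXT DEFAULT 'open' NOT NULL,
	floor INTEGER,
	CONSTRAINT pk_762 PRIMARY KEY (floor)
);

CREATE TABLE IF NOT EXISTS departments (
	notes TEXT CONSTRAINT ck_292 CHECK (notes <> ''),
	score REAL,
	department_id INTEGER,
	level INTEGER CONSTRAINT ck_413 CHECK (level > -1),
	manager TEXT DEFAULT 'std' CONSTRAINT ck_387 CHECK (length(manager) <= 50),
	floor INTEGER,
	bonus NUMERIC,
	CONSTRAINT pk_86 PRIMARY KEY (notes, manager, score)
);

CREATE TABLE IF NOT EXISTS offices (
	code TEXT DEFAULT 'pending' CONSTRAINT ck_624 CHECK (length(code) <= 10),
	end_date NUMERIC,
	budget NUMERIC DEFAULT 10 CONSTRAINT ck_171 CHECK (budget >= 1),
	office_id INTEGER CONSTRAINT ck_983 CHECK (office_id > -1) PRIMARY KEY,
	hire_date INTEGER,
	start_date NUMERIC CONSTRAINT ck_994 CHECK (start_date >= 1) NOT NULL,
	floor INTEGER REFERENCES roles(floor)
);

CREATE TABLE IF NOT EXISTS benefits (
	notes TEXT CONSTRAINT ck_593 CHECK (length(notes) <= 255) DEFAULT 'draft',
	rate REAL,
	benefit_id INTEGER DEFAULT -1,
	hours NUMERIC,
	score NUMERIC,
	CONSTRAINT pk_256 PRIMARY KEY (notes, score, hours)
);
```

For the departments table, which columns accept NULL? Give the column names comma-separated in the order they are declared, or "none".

department_id, level, floor, bonus

- notes: part of the PRIMARY KEY, which implies NOT NULL → not nullable.
- score: part of the PRIMARY KEY, which implies NOT NULL → not nullable.
- department_id: no NOT NULL constraint applies → nullable.
- level: CHECK does not forbid NULL (a CHECK constraint passes when its expression is NULL) → nullable.
- manager: part of the PRIMARY KEY, which implies NOT NULL → not nullable.
- floor: no NOT NULL constraint applies → nullable.
- bonus: no NOT NULL constraint applies → nullable.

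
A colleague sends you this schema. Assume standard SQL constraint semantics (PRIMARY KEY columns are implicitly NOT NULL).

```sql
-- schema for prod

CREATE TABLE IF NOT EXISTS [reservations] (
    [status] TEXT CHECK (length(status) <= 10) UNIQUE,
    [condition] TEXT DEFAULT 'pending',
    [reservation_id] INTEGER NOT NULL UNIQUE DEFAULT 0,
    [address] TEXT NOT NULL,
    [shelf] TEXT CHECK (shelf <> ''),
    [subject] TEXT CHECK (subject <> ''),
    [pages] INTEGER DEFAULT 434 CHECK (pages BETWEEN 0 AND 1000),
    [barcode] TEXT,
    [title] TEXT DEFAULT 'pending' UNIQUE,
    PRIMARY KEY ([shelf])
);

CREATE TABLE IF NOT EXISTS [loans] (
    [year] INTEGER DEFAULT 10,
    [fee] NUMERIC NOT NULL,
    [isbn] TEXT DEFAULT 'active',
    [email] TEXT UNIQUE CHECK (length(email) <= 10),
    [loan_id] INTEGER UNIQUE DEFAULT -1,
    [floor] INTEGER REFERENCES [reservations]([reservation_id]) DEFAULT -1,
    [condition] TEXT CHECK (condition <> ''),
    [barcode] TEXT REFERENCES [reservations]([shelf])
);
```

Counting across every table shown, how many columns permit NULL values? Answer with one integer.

reservations: 6 nullable (status, condition, subject, pages, barcode, title — PK (shelf) and explicit NOT NULL columns excluded).
loans: 7 nullable (year, isbn, email, loan_id, floor, condition, barcode — PK none and explicit NOT NULL columns excluded).
Total: 6 + 7 = 13.

13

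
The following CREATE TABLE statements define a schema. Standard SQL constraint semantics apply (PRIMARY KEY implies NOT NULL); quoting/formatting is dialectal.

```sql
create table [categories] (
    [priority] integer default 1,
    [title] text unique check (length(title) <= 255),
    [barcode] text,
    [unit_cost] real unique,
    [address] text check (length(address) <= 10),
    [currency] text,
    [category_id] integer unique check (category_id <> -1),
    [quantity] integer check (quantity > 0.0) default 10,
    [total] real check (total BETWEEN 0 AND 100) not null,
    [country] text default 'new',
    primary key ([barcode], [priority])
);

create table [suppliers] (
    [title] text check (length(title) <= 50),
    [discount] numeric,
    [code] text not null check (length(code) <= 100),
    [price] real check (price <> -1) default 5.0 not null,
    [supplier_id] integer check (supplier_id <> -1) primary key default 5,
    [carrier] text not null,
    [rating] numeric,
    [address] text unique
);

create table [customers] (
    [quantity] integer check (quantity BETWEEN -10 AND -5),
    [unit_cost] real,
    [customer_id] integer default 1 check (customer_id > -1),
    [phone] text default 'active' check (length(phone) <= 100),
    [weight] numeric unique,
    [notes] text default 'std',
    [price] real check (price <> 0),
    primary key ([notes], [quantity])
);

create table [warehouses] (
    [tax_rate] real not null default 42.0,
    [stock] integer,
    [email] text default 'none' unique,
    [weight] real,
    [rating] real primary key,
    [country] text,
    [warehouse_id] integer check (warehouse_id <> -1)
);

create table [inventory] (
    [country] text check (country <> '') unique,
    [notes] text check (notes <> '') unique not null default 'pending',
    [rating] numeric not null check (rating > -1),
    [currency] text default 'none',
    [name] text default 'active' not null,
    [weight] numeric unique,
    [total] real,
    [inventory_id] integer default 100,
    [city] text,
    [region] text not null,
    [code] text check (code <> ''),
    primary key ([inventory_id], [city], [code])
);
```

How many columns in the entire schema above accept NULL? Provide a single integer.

25

categories: 7 nullable (title, unit_cost, address, currency, category_id, quantity, country — PK (barcode, priority) and explicit NOT NULL columns excluded).
suppliers: 4 nullable (title, discount, rating, address — PK (supplier_id) and explicit NOT NULL columns excluded).
customers: 5 nullable (unit_cost, customer_id, phone, weight, price — PK (notes, quantity) and explicit NOT NULL columns excluded).
warehouses: 5 nullable (stock, email, weight, country, warehouse_id — PK (rating) and explicit NOT NULL columns excluded).
inventory: 4 nullable (country, currency, weight, total — PK (inventory_id, city, code) and explicit NOT NULL columns excluded).
Total: 7 + 4 + 5 + 5 + 4 = 25.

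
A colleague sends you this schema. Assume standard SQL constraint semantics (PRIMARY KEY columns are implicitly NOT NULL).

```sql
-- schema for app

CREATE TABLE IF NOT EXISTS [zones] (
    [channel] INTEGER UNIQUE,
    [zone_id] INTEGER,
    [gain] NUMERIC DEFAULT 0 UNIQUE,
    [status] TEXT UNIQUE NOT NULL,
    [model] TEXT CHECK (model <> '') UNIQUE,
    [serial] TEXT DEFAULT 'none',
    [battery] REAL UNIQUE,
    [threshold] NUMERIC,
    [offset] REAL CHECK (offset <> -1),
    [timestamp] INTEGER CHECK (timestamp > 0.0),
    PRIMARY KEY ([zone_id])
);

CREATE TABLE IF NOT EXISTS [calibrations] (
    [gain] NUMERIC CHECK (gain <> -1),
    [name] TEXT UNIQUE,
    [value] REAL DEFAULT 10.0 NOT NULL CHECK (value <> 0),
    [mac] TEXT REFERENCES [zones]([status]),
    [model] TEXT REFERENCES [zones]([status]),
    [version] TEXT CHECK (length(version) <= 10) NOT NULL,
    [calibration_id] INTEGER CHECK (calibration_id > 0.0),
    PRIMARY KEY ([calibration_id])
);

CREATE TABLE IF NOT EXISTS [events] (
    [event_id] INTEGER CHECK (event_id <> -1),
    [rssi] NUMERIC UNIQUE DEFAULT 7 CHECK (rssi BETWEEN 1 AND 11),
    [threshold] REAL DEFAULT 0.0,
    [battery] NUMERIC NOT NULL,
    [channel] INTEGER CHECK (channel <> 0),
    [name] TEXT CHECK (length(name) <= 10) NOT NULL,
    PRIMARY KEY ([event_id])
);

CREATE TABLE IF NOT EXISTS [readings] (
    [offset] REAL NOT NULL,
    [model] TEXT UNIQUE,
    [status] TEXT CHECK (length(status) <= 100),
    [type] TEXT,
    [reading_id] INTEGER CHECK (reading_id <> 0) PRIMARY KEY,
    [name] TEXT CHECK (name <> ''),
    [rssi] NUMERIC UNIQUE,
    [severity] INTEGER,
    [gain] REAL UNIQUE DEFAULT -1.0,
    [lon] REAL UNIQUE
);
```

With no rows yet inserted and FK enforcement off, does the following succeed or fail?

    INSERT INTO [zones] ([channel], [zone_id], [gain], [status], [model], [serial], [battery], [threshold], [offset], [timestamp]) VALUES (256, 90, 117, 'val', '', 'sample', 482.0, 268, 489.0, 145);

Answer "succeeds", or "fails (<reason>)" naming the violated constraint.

The value '' for model violates CHECK (model <> '').

fails (CHECK on model)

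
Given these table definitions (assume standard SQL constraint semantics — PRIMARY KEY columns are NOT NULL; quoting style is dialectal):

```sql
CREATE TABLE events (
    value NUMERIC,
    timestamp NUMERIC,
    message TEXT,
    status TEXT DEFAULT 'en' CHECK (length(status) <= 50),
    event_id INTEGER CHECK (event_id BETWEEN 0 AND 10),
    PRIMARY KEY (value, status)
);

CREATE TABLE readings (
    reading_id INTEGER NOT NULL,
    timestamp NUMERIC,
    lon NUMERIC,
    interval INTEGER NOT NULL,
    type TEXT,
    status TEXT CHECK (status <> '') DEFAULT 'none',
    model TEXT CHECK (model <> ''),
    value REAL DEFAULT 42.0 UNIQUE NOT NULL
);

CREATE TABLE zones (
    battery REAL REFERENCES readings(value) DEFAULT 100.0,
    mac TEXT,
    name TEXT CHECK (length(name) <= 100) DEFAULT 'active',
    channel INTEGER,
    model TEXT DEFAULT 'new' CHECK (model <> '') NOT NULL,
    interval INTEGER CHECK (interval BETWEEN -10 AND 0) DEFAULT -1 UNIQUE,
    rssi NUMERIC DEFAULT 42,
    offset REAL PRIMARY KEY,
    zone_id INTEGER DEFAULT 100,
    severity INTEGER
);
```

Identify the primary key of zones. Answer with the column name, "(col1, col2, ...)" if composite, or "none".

offset

offset is declared PRIMARY KEY inline on the column.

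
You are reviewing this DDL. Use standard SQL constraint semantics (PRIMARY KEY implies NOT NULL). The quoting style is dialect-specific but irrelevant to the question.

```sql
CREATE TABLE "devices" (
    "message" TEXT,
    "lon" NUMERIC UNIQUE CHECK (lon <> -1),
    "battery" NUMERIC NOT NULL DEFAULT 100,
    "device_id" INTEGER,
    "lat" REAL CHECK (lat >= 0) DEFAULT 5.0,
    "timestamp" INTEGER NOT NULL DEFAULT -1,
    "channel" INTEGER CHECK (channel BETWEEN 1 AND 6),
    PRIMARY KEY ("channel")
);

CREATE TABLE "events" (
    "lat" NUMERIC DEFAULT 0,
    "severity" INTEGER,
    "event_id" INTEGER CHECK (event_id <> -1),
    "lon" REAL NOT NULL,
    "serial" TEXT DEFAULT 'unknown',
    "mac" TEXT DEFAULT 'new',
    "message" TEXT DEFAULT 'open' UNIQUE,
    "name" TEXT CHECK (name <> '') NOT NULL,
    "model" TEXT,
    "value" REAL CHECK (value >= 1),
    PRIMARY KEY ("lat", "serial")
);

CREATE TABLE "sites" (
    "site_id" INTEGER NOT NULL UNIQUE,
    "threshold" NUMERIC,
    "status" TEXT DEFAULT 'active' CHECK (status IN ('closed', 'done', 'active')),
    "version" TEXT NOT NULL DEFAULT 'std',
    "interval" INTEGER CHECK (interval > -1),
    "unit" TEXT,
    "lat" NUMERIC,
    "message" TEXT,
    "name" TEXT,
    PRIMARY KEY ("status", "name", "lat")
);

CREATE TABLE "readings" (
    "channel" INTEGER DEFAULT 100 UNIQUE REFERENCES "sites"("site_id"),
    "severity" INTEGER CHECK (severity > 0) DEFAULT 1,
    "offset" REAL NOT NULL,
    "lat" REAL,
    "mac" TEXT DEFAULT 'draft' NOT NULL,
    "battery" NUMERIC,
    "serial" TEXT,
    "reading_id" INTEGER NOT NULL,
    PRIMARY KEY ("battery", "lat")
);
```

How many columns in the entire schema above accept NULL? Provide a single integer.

17

devices: 4 nullable (message, lon, device_id, lat — PK (channel) and explicit NOT NULL columns excluded).
events: 6 nullable (severity, event_id, mac, message, model, value — PK (lat, serial) and explicit NOT NULL columns excluded).
sites: 4 nullable (threshold, interval, unit, message — PK (status, name, lat) and explicit NOT NULL columns excluded).
readings: 3 nullable (channel, severity, serial — PK (battery, lat) and explicit NOT NULL columns excluded).
Total: 4 + 6 + 4 + 3 = 17.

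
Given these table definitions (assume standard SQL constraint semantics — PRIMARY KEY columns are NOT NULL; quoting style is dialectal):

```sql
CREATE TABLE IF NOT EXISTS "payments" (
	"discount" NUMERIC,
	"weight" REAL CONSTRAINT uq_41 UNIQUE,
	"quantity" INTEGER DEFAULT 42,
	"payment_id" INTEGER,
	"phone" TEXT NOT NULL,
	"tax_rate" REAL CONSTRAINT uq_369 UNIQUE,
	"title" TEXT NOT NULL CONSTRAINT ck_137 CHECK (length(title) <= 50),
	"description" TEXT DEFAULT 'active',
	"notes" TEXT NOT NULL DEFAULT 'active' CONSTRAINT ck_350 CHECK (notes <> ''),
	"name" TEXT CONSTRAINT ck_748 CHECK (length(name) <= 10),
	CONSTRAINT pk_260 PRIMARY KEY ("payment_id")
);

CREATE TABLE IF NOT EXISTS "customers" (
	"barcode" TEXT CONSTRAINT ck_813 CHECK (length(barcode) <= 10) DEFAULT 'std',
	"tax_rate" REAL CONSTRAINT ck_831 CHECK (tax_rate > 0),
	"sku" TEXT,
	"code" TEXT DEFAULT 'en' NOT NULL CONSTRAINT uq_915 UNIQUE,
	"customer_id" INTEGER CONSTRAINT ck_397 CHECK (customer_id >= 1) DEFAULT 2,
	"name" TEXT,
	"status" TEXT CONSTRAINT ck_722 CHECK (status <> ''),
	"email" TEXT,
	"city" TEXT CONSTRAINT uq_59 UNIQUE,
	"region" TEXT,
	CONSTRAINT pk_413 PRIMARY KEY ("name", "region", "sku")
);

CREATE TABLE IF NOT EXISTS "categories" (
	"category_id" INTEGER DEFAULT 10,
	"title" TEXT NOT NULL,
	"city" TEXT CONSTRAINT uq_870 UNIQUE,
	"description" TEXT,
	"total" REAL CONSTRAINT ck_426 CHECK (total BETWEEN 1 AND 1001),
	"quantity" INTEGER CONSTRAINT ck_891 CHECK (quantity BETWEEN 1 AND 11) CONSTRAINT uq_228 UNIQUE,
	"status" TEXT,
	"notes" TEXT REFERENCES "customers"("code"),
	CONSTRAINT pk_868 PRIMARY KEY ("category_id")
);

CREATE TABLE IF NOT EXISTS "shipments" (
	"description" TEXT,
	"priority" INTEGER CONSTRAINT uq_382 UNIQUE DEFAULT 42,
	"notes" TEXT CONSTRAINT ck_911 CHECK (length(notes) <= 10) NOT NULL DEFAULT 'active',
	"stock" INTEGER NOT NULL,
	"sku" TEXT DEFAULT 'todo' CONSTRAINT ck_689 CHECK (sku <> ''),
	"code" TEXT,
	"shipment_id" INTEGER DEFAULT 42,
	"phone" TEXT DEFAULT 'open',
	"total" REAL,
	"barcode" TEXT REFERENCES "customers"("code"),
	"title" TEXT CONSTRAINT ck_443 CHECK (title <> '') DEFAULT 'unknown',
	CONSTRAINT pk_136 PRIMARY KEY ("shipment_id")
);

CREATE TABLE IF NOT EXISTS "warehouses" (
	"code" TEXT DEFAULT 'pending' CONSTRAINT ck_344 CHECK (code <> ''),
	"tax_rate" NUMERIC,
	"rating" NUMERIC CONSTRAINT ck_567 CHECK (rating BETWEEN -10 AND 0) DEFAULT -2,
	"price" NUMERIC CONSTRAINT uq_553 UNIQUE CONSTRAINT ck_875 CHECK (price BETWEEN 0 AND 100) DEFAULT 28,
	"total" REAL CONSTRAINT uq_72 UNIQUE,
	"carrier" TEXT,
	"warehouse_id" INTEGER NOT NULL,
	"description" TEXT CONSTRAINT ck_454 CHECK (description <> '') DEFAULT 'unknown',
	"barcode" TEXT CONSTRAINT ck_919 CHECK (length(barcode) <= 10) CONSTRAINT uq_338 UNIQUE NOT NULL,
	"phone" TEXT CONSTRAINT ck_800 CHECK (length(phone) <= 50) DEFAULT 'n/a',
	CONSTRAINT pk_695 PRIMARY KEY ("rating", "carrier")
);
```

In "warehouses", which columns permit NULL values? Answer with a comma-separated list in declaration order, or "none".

code, tax_rate, price, total, description, phone

- code: CHECK does not forbid NULL (a CHECK constraint passes when its expression is NULL) → nullable.
- tax_rate: no NOT NULL constraint applies → nullable.
- rating: part of the PRIMARY KEY, which implies NOT NULL → not nullable.
- price: CHECK does not forbid NULL (a CHECK constraint passes when its expression is NULL) → nullable.
- total: UNIQUE does not imply NOT NULL → nullable.
- carrier: part of the PRIMARY KEY, which implies NOT NULL → not nullable.
- warehouse_id: declared NOT NULL → not nullable.
- description: CHECK does not forbid NULL (a CHECK constraint passes when its expression is NULL) → nullable.
- barcode: declared NOT NULL → not nullable.
- phone: CHECK does not forbid NULL (a CHECK constraint passes when its expression is NULL) → nullable.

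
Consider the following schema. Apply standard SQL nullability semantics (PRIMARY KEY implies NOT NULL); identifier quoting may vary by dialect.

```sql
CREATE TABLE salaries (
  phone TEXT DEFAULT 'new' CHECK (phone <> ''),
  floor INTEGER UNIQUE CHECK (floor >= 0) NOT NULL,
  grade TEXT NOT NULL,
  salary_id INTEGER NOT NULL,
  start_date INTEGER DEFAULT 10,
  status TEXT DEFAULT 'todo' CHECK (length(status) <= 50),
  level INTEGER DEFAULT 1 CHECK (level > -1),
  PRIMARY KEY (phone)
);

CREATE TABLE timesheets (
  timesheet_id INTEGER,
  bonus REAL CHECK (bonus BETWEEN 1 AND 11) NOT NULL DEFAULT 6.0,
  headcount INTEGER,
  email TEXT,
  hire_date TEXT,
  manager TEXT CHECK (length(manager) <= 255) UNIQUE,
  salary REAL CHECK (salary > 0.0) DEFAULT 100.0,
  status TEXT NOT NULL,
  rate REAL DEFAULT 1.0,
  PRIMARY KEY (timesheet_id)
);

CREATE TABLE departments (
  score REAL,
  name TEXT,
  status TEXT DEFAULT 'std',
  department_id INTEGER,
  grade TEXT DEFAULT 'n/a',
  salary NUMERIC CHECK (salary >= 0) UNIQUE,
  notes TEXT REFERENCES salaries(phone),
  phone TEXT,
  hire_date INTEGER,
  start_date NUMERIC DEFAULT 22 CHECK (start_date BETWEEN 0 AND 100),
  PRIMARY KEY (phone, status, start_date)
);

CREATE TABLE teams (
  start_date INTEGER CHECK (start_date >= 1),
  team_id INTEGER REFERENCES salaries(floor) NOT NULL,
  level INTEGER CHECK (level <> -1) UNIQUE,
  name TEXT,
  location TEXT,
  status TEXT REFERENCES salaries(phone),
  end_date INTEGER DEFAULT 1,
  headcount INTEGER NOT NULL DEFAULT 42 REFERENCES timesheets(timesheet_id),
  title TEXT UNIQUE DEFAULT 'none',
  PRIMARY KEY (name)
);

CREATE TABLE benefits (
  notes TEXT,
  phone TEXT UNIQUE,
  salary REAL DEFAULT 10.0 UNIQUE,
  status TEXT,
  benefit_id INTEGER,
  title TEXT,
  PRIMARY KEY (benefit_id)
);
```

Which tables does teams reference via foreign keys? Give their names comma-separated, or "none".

salaries, timesheets

- team_id REFERENCES salaries(floor).
- status REFERENCES salaries(phone).
- headcount REFERENCES timesheets(timesheet_id).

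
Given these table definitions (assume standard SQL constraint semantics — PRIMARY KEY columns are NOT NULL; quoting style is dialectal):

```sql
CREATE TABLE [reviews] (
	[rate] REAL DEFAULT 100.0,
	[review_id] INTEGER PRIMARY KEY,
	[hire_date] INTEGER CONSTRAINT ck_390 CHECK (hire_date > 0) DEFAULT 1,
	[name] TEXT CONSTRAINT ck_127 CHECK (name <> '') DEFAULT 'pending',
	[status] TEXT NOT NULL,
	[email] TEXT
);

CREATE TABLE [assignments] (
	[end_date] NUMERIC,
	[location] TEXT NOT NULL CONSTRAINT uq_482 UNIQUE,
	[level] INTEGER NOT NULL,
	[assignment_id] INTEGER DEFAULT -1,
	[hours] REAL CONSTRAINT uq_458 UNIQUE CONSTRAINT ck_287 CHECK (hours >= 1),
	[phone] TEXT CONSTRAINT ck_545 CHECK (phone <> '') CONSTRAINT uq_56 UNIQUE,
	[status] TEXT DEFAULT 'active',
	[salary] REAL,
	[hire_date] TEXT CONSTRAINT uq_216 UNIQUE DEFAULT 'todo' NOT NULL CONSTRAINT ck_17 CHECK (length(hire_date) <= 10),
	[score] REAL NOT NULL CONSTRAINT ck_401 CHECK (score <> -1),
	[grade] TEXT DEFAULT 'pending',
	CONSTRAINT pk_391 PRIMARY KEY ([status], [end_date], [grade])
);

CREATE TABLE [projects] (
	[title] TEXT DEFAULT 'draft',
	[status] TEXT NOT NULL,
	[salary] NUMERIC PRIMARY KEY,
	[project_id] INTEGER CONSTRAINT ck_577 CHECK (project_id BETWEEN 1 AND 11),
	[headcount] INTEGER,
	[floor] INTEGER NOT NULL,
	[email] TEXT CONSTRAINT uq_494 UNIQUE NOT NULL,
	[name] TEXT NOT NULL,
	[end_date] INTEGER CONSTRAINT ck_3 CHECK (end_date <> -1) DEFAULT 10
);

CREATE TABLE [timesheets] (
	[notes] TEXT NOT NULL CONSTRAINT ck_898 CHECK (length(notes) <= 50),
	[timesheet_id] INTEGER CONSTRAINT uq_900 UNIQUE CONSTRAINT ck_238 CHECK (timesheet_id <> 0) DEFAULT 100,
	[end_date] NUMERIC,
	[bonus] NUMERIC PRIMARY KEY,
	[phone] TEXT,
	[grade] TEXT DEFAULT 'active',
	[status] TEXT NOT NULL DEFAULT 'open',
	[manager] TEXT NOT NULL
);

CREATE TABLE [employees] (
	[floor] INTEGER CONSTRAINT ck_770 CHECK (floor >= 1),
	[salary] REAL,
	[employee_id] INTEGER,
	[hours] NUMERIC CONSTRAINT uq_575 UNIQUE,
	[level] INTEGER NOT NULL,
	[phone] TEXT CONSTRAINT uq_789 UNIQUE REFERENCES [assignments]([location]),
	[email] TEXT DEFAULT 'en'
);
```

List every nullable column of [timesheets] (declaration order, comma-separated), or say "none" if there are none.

timesheet_id, end_date, phone, grade

- notes: declared NOT NULL → not nullable.
- timesheet_id: CHECK does not forbid NULL (a CHECK constraint passes when its expression is NULL) → nullable.
- end_date: no NOT NULL constraint applies → nullable.
- bonus: part of the PRIMARY KEY, which implies NOT NULL → not nullable.
- phone: no NOT NULL constraint applies → nullable.
- grade: DEFAULT only fills an omitted column; an explicit NULL is still allowed → nullable.
- status: declared NOT NULL → not nullable.
- manager: declared NOT NULL → not nullable.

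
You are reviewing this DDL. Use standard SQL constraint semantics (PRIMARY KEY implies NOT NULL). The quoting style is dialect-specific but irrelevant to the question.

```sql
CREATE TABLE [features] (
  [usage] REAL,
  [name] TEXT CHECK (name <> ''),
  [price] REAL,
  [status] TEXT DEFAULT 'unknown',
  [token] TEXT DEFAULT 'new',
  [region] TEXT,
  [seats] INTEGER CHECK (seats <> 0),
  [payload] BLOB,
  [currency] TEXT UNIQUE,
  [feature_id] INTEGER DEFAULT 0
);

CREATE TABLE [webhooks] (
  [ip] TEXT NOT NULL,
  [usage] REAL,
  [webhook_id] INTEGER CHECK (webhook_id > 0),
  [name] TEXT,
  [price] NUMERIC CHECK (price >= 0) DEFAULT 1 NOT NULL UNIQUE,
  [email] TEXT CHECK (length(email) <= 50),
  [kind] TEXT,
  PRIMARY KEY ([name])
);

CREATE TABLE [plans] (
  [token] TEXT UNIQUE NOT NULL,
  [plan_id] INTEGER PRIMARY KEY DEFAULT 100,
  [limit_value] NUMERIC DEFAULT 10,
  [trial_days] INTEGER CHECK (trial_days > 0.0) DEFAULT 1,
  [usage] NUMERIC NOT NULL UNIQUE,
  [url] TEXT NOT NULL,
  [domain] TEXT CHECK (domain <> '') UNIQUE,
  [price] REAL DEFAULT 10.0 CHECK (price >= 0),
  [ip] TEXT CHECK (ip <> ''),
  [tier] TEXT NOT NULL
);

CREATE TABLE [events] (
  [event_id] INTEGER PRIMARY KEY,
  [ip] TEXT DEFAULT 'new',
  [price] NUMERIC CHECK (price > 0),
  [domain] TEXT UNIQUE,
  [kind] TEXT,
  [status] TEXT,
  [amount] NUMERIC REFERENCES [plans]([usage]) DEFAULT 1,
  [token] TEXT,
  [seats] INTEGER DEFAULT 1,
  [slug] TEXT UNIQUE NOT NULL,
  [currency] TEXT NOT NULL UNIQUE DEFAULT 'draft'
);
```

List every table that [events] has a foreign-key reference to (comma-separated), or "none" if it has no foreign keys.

- amount REFERENCES plans(usage).

plans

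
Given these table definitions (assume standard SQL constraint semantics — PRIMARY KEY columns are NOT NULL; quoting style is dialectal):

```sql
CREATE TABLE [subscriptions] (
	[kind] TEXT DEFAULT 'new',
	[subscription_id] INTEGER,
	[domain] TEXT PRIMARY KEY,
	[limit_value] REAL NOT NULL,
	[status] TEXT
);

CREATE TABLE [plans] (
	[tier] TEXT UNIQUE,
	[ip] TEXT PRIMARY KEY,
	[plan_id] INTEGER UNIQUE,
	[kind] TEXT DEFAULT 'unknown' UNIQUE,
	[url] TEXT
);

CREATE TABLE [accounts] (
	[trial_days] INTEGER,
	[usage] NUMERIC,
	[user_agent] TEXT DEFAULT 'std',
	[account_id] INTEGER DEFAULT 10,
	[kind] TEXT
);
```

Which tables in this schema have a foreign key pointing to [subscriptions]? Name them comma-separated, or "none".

No REFERENCES clause anywhere in the schema names subscriptions.

none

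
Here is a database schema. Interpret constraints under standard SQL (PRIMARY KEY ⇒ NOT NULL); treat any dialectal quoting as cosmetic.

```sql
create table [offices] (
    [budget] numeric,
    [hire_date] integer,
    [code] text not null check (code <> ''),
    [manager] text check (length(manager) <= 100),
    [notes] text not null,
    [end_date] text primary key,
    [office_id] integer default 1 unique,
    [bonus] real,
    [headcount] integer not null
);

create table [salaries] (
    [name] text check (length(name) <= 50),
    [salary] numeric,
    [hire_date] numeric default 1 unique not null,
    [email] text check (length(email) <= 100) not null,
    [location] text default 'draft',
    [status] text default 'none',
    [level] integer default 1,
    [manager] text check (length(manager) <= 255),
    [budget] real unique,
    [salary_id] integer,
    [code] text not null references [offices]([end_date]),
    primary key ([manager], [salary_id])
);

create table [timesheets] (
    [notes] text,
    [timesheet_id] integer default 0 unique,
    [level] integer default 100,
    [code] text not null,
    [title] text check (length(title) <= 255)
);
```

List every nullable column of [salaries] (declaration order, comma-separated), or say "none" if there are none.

name, salary, location, status, level, budget

- name: CHECK does not forbid NULL (a CHECK constraint passes when its expression is NULL) → nullable.
- salary: no NOT NULL constraint applies → nullable.
- hire_date: declared NOT NULL → not nullable.
- email: declared NOT NULL → not nullable.
- location: DEFAULT only fills an omitted column; an explicit NULL is still allowed → nullable.
- status: DEFAULT only fills an omitted column; an explicit NULL is still allowed → nullable.
- level: DEFAULT only fills an omitted column; an explicit NULL is still allowed → nullable.
- manager: part of the PRIMARY KEY, which implies NOT NULL → not nullable.
- budget: UNIQUE does not imply NOT NULL → nullable.
- salary_id: part of the PRIMARY KEY, which implies NOT NULL → not nullable.
- code: declared NOT NULL → not nullable.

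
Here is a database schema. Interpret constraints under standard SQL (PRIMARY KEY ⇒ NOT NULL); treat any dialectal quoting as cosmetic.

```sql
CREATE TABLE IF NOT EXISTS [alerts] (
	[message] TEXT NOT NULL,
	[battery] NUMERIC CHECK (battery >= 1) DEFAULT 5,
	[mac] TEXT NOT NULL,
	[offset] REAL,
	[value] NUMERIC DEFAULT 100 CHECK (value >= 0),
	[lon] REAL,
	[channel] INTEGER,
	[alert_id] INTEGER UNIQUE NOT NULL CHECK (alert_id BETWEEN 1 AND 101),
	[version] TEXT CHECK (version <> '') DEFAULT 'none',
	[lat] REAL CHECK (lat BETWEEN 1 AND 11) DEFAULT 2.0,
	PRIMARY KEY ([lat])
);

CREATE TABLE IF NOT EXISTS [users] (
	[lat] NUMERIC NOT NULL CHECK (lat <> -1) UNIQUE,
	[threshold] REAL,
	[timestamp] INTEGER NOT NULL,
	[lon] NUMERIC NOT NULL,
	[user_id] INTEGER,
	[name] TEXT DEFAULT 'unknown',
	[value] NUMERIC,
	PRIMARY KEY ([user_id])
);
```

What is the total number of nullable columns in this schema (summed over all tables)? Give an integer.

alerts: 6 nullable (battery, offset, value, lon, channel, version — PK (lat) and explicit NOT NULL columns excluded).
users: 3 nullable (threshold, name, value — PK (user_id) and explicit NOT NULL columns excluded).
Total: 6 + 3 = 9.

9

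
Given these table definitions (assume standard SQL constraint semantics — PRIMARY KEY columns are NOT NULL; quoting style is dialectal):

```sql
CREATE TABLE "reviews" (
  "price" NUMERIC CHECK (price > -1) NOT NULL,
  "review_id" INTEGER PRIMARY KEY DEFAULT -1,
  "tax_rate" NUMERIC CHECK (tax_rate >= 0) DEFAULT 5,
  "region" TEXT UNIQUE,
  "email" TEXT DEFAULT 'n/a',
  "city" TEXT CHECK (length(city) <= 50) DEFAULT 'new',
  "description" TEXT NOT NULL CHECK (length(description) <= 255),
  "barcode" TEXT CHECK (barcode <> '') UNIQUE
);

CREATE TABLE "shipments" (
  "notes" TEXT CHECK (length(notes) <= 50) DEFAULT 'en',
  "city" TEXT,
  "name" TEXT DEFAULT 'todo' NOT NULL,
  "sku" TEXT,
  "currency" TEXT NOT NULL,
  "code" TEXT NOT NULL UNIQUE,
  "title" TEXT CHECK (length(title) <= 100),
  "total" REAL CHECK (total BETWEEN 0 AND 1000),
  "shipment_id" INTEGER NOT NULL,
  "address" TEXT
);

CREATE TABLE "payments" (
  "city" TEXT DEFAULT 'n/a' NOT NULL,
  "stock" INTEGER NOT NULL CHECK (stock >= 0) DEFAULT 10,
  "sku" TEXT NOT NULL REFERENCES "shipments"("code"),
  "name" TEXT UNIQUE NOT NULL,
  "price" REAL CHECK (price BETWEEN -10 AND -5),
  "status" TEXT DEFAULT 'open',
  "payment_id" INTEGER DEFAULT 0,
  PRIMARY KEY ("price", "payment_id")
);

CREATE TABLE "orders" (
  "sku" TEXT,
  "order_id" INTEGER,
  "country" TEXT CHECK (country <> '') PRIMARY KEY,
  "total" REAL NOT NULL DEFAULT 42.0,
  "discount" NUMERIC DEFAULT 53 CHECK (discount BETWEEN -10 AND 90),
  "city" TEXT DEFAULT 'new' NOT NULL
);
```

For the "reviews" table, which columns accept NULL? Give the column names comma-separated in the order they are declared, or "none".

- price: declared NOT NULL → not nullable.
- review_id: part of the PRIMARY KEY, which implies NOT NULL → not nullable.
- tax_rate: CHECK does not forbid NULL (a CHECK constraint passes when its expression is NULL) → nullable.
- region: UNIQUE does not imply NOT NULL → nullable.
- email: DEFAULT only fills an omitted column; an explicit NULL is still allowed → nullable.
- city: CHECK does not forbid NULL (a CHECK constraint passes when its expression is NULL) → nullable.
- description: declared NOT NULL → not nullable.
- barcode: CHECK does not forbid NULL (a CHECK constraint passes when its expression is NULL) → nullable.

tax_rate, region, email, city, barcode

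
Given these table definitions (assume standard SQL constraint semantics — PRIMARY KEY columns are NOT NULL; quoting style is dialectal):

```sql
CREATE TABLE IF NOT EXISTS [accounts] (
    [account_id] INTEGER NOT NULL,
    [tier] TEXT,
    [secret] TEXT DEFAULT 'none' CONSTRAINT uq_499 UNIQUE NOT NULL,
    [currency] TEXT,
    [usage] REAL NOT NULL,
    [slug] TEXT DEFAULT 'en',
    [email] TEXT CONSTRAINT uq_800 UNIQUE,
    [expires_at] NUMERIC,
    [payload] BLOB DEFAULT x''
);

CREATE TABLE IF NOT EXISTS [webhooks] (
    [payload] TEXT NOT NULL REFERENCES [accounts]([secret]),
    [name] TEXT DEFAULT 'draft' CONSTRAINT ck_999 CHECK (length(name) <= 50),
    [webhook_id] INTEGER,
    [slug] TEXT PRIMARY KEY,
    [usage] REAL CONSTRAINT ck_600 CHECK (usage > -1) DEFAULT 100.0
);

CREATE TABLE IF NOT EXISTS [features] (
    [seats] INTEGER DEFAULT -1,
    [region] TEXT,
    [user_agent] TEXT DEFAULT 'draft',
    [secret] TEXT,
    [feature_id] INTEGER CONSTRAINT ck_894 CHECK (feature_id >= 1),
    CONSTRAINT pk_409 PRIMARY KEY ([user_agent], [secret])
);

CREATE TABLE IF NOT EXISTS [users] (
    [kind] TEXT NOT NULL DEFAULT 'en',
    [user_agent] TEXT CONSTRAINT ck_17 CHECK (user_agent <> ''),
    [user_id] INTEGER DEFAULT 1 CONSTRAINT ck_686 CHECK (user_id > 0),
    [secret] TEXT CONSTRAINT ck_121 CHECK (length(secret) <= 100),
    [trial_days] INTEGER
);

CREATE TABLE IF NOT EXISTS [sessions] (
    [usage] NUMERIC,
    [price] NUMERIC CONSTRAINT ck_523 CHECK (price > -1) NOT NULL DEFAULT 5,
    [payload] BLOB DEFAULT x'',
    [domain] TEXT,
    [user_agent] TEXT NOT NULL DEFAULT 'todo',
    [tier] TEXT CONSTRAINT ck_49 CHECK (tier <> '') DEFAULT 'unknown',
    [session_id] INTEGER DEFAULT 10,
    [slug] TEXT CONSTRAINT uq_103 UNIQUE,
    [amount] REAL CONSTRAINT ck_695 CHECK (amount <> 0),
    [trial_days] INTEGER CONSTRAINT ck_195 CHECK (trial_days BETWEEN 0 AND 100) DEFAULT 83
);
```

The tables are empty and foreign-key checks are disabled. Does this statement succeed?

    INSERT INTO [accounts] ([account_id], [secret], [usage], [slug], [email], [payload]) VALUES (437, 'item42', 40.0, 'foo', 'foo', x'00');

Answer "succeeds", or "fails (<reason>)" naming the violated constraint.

succeeds

NOT NULL columns: account_id is supplied; secret is supplied; usage is supplied.
No constraint is violated.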